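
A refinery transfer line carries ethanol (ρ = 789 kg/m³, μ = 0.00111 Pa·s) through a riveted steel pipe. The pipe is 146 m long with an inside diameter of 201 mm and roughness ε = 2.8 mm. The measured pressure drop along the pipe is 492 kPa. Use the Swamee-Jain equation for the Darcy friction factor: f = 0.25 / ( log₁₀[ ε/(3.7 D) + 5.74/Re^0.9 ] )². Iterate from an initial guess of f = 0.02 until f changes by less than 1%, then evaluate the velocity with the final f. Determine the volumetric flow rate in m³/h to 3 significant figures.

Rearranging Darcy-Weisbach: V = √(2·ΔP·D/(f·L·ρ)). With ε/D = 0.0028/0.201 = 0.0139, iterate starting from f = 0.02:
  f = 0.02 → V = √(2·4.92e+05·0.201/(0.02·146·789)) = 9.265 m/s; Re = ρVD/μ = 1.324e+06; f → 0.04261
  f = 0.04261 → V = 6.348 m/s; Re = 9.069e+05; f → 0.04264
Converged (Δf/f < 1%). With the final f = 0.04264: V = √(2·4.92e+05·0.201/(0.04264·146·789)) = 6.346 m/s.
Q = V·A = 6.346·(π/4·0.201²) = 0.2014 m³/s = 725 m³/h.

Q ≈ 725 m³/h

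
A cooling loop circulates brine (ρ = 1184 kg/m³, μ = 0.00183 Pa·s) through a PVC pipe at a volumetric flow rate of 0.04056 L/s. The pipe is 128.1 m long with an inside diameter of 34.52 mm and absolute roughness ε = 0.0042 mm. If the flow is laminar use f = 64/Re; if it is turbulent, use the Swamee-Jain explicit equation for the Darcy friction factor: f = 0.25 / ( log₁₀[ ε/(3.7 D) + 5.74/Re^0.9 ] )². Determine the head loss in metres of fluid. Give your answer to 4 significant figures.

Q = 0.04056 L/s = 0.04056/1000 = 4.056e-05 m³/s.
Cross-sectional area A = πD²/4 = π(0.03452)²/4 = 0.0009359 m²; mean velocity V = Q/A = 4.056e-05/0.0009359 = 0.04334 m/s.
Reynolds number Re = ρVD/μ = 1184 · 0.04334 · 0.03452 / 0.00183 = 967.9.
Re < 2300 → laminar flow, so f = 64/Re = 64/967.9 = 0.06612 (the turbulent correlation is not needed).
Darcy-Weisbach: ΔP = f(L/D)(ρV²/2) = 0.06612·(128.1/0.03452)·(1184·0.04334²/2) = 0.06612·3711·1.112 = 272.8 Pa.
Head loss h_f = ΔP/(ρg) = 272.8/(1184·9.81) = 0.02349 m.

h_f ≈ 0.02349 m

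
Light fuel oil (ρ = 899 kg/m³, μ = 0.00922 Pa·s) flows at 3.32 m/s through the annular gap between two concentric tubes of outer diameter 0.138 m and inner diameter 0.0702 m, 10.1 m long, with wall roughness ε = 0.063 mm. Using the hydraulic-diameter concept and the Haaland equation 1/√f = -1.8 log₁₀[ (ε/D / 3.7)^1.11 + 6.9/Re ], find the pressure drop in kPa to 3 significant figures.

ΔP ≈ 19.9 kPa

Hydraulic diameter D_h = 4A/P = D_o - D_i = 0.138 - 0.0702 = 0.0678 m.
Re = ρVD_h/μ = 899·3.32·0.0678/0.00922 = 2.195e+04.
ε/D_h = 6.3e-05/0.0678 = 0.000929; Haaland gives 1/√f = -1.8 log₁₀[0.000101+0.000314] = 6.087, so f = 0.02699.
ΔP = f(L/D_h)(ρV²/2) = 0.02699·10.1/0.0678·4955 = 1.992e+04 Pa.
ΔP = 19.9 kPa.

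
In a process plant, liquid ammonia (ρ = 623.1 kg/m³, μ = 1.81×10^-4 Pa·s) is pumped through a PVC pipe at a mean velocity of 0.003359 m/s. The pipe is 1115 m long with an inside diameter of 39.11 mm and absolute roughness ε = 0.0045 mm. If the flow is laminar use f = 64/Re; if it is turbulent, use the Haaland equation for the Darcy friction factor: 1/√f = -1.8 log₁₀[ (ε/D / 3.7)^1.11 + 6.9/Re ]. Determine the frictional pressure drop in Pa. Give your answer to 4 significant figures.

ΔP ≈ 14.18 Pa

Reynolds number Re = ρVD/μ = 623.1 · 0.003359 · 0.03911 / 0.000181 = 452.2.
Re < 2300 → laminar flow, so f = 64/Re = 64/452.2 = 0.1415 (the turbulent correlation is not needed).
Darcy-Weisbach: ΔP = f(L/D)(ρV²/2) = 0.1415·(1115/0.03911)·(623.1·0.003359²/2) = 0.1415·2.851e+04·0.003515 = 14.18 Pa.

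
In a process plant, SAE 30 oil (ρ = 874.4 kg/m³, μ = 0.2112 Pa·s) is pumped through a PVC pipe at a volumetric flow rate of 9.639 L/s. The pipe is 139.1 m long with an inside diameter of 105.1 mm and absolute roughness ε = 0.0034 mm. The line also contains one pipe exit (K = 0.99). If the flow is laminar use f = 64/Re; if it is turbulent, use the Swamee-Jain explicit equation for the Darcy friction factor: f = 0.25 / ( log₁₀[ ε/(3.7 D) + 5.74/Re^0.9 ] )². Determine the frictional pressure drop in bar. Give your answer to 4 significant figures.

Q = 9.639 L/s = 9.639/1000 = 0.009639 m³/s.
Cross-sectional area A = πD²/4 = π(0.1051)²/4 = 0.008676 m²; mean velocity V = Q/A = 0.009639/0.008676 = 1.111 m/s.
Reynolds number Re = ρVD/μ = 874.4 · 1.111 · 0.1051 / 0.211 = 483.5.
Re < 2300 → laminar flow, so f = 64/Re = 64/483.5 = 0.1324 (the turbulent correlation is not needed).
Total minor-loss coefficient ΣK = 1·0.99 = 0.99.
ΔP = [f·L/D + ΣK]·(ρV²/2) = [0.1324·139.1/0.1051 + 0.99]·(874.4·1.111²/2) = [175.2 + 0.99]·539.7 = 9.509e+04 Pa.
ΔP = 9.509e+04 Pa = 0.9509 bar.

ΔP ≈ 0.9509 bar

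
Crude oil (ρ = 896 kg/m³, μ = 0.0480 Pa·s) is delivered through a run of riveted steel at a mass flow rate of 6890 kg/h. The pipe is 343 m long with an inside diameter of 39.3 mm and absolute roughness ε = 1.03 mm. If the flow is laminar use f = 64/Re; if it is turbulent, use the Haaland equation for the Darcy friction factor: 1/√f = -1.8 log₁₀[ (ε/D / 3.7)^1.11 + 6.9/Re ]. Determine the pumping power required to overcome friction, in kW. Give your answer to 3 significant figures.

ṁ = 6890 kg/h = 6890/3600 = 1.914 kg/s.
A = πD²/4 = π(0.0393)²/4 = 0.001213 m²; mean velocity V = ṁ/(ρA) = 1.914/(896 · 0.001213) = 1.761 m/s.
Reynolds number Re = ρVD/μ = 896 · 1.761 · 0.0393 / 0.048 = 1292.
Re < 2300 → laminar flow, so f = 64/Re = 64/1292 = 0.04954 (the turbulent correlation is not needed).
Darcy-Weisbach: ΔP = f(L/D)(ρV²/2) = 0.04954·(343/0.0393)·(896·1.761²/2) = 0.04954·8728·1389 = 6.007e+05 Pa.
Q = ṁ/ρ = 1.914/896 = 0.002136 m³/s.
Pumping power P = QΔP = 0.002136·6.007e+05 = 1283 W = 1.28 kW.

P ≈ 1.28 kW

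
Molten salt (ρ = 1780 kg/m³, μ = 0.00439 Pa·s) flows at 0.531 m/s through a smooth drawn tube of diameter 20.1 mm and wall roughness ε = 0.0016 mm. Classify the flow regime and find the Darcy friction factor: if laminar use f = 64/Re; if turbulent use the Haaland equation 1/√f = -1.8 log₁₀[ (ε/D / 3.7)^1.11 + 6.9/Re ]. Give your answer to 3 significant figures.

f ≈ 0.0395

Re = ρVD/μ = 1780·0.531·0.0201/0.00439 = 4328.
Re > 4000 → turbulent. ε/D = 1.6e-06/0.0201 = 7.96e-05; Haaland: 1/√f = -1.8 log₁₀[6.6e-06 + 0.00159] = 5.032, so f = 0.03949.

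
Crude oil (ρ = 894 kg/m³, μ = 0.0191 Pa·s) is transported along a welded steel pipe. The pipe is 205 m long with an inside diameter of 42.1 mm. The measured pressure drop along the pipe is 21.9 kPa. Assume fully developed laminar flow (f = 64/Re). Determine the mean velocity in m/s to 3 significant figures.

For laminar flow, f = 64/Re with Re = ρVD/μ, so Darcy-Weisbach reduces to ΔP = 32μLV/D². Solving for V: V = ΔP·D²/(32μL) = 2.19e+04·(0.0421)²/(32·0.0191·205) = 0.3098 m/s.
Check: Re = ρVD/μ = 894·0.3098·0.0421/0.0191 = 610.5 < 2300, so the laminar assumption holds.

V ≈ 0.310 m/s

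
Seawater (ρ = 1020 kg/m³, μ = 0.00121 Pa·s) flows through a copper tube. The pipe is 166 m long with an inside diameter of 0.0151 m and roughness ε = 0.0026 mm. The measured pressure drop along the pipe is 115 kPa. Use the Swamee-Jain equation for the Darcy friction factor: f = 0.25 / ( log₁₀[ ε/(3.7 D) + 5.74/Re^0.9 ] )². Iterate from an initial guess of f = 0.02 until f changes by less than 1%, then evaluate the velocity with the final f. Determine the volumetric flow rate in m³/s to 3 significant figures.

Q ≈ 1.46×10^-4 m³/s

Rearranging Darcy-Weisbach: V = √(2·ΔP·D/(f·L·ρ)). With ε/D = 2.6e-06/0.0151 = 0.000172, iterate starting from f = 0.02:
  f = 0.02 → V = √(2·1.15e+05·0.0151/(0.02·166·1020)) = 1.013 m/s; Re = ρVD/μ = 1.289e+04; f → 0.02926
  f = 0.02926 → V = 0.8373 m/s; Re = 1.066e+04; f → 0.03075
  f = 0.03075 → V = 0.8167 m/s; Re = 1.04e+04; f → 0.03095
Converged (Δf/f < 1%). With the final f = 0.03095: V = √(2·1.15e+05·0.0151/(0.03095·166·1020)) = 0.8141 m/s.
Q = V·A = 0.8141·(π/4·0.0151²) = 0.0001458 m³/s = 1.46×10^-4 m³/s.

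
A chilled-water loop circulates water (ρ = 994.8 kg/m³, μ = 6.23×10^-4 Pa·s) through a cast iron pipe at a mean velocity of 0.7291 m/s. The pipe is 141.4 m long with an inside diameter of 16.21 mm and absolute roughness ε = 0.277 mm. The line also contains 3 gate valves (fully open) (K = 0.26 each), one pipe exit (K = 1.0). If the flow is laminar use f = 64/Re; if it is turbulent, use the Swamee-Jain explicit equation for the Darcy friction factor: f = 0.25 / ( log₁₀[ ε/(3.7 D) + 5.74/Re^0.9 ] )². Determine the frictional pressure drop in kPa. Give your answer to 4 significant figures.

ΔP ≈ 112.9 kPa

Reynolds number Re = ρVD/μ = 994.8 · 0.7291 · 0.01621 / 0.000623 = 1.887e+04.
Re > 4000 → turbulent. Relative roughness ε/D = 0.000277/0.01621 = 0.0171. Swamee-Jain: f = 0.25/(log₁₀[0.0171/3.7 + 5.74/1.887e+04^0.9])² = 0.25/(log₁₀[0.00462 + 0.000814])² = 0.25/(-2.265)² = 0.04873.
Total minor-loss coefficient ΣK = 3·0.26 + 1·1 = 1.78.
ΔP = [f·L/D + ΣK]·(ρV²/2) = [0.04873·141.4/0.01621 + 1.78]·(994.8·0.7291²/2) = [425.1 + 1.78]·264.4 = 1.129e+05 Pa.
ΔP = 1.129e+05 Pa = 112.9 kPa.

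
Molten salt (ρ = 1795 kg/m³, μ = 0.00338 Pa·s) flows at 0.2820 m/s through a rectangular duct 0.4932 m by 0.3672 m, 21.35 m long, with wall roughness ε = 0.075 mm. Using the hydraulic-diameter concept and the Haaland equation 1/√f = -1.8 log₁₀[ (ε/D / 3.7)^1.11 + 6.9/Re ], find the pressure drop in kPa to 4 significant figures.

ΔP ≈ 0.07341 kPa

Hydraulic diameter D_h = 4A/P = 4·(0.4932·0.3672)/(2·(0.4932+0.3672)) = 0.7244/1.721 = 0.421 m.
Re = ρVD_h/μ = 1795·0.282·0.421/0.00338 = 6.305e+04.
ε/D_h = 7.5e-05/0.421 = 0.000178; Haaland gives 1/√f = -1.8 log₁₀[1.61e-05+0.000109] = 7.022, so f = 0.02028.
ΔP = f(L/D_h)(ρV²/2) = 0.02028·21.35/0.421·71.37 = 73.41 Pa.
ΔP = 0.07341 kPa.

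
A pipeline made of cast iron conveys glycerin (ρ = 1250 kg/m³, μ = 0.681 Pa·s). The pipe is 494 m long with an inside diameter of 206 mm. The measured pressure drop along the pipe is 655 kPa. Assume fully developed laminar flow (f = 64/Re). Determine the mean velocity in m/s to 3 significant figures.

V ≈ 2.58 m/s

For laminar flow, f = 64/Re with Re = ρVD/μ, so Darcy-Weisbach reduces to ΔP = 32μLV/D². Solving for V: V = ΔP·D²/(32μL) = 6.55e+05·(0.206)²/(32·0.681·494) = 2.582 m/s.
Check: Re = ρVD/μ = 1250·2.582·0.206/0.681 = 976.3 < 2300, so the laminar assumption holds.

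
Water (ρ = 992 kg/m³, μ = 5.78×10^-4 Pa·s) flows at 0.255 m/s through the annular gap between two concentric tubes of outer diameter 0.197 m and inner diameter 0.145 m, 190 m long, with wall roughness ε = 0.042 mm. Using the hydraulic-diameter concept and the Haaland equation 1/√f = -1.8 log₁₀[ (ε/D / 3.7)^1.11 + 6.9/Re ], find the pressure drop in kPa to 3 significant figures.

Hydraulic diameter D_h = 4A/P = D_o - D_i = 0.197 - 0.145 = 0.052 m.
Re = ρVD_h/μ = 992·0.255·0.052/0.000578 = 2.276e+04.
ε/D_h = 4.2e-05/0.052 = 0.000808; Haaland gives 1/√f = -1.8 log₁₀[8.64e-05+0.000303] = 6.137, so f = 0.02655.
ΔP = f(L/D_h)(ρV²/2) = 0.02655·190/0.052·32.25 = 3129 Pa.
ΔP = 3.13 kPa.

ΔP ≈ 3.13 kPa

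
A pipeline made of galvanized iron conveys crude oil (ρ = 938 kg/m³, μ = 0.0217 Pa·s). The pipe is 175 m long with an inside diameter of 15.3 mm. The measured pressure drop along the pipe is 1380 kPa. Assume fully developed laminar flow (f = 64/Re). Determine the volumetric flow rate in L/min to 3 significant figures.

Q ≈ 29.3 L/min

For laminar flow, f = 64/Re with Re = ρVD/μ, so Darcy-Weisbach reduces to ΔP = 32μLV/D². Solving for V: V = ΔP·D²/(32μL) = 1.38e+06·(0.0153)²/(32·0.0217·175) = 2.658 m/s.
Check: Re = ρVD/μ = 938·2.658·0.0153/0.0217 = 1758 < 2300, so the laminar assumption holds.
Q = V·A = 2.658·(π/4·0.0153²) = 0.0004888 m³/s = 29.3 L/min.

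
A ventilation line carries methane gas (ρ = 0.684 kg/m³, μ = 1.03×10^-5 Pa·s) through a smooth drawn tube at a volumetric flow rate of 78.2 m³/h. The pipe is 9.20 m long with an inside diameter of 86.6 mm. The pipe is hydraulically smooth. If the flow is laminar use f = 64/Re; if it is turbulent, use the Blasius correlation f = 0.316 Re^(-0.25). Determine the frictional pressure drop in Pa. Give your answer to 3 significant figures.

ΔP ≈ 12.9 Pa

Q = 78.2 m³/h = 78.2/3600 = 0.02172 m³/s.
Cross-sectional area A = πD²/4 = π(0.0866)²/4 = 0.00589 m²; mean velocity V = Q/A = 0.02172/0.00589 = 3.688 m/s.
Reynolds number Re = ρVD/μ = 0.684 · 3.688 · 0.0866 / 1.03e-05 = 2.121e+04.
Re > 4000 → turbulent. Smooth-pipe (Blasius): f = 0.316 Re^(-0.25) = 0.316/(2.121e+04)^0.25 = 0.02619.
Darcy-Weisbach: ΔP = f(L/D)(ρV²/2) = 0.02619·(9.2/0.0866)·(0.684·3.688²/2) = 0.02619·106.2·4.651 = 12.94 Pa.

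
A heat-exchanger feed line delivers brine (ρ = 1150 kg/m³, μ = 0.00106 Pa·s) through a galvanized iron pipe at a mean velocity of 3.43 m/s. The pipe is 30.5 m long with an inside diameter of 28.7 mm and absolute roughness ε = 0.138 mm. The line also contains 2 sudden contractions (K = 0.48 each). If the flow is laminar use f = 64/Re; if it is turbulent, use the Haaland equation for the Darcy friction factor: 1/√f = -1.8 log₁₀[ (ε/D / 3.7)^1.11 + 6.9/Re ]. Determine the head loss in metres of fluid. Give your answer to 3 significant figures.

Reynolds number Re = ρVD/μ = 1150 · 3.43 · 0.0287 / 0.00106 = 1.068e+05.
Re > 4000 → turbulent. Relative roughness ε/D = 0.000138/0.0287 = 0.00481. Haaland: 1/√f = -1.8 log₁₀[(0.00481/3.7)^1.11 + 6.9/1.068e+05] = -1.8 log₁₀[0.000626 + 6.46e-05] = 5.69, so f = 0.03089.
Total minor-loss coefficient ΣK = 2·0.48 = 0.96.
ΔP = [f·L/D + ΣK]·(ρV²/2) = [0.03089·30.5/0.0287 + 0.96]·(1150·3.43²/2) = [32.83 + 0.96]·6765 = 2.286e+05 Pa.
Head loss h_f = ΔP/(ρg) = 2.286e+05/(1150·9.81) = 20.3 m.

h_f ≈ 20.3 m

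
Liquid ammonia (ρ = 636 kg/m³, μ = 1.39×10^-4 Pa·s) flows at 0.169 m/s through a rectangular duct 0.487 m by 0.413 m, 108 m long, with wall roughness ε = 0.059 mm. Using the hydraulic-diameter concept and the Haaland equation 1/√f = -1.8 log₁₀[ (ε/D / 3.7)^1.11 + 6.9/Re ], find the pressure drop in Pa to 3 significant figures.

Hydraulic diameter D_h = 4A/P = 4·(0.487·0.413)/(2·(0.487+0.413)) = 0.8045/1.8 = 0.447 m.
Re = ρVD_h/μ = 636·0.169·0.447/0.000139 = 3.456e+05.
ε/D_h = 5.9e-05/0.447 = 0.000132; Haaland gives 1/√f = -1.8 log₁₀[1.16e-05+2e-05] = 8.102, so f = 0.01523.
ΔP = f(L/D_h)(ρV²/2) = 0.01523·108/0.447·9.082 = 33.43 Pa.

ΔP ≈ 33.4 Pa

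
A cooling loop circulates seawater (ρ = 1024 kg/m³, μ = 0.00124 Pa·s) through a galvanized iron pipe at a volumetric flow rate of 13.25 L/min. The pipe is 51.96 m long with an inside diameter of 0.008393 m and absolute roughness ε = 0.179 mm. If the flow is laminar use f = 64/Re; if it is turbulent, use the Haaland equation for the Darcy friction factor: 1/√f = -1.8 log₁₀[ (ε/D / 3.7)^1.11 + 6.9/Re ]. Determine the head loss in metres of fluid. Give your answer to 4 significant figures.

Q = 13.25 L/min = 13.25/60000 = 0.0002208 m³/s.
Cross-sectional area A = πD²/4 = π(0.008393)²/4 = 5.533e-05 m²; mean velocity V = Q/A = 0.0002208/5.533e-05 = 3.992 m/s.
Reynolds number Re = ρVD/μ = 1024 · 3.992 · 0.008393 / 0.00124 = 2.767e+04.
Re > 4000 → turbulent. Relative roughness ε/D = 0.000179/0.008393 = 0.0213. Haaland: 1/√f = -1.8 log₁₀[(0.0213/3.7)^1.11 + 6.9/2.767e+04] = -1.8 log₁₀[0.00327 + 0.000249] = 4.417, so f = 0.05127.
Darcy-Weisbach: ΔP = f(L/D)(ρV²/2) = 0.05127·(51.96/0.008393)·(1024·3.992²/2) = 0.05127·6191·8157 = 2.589e+06 Pa.
Head loss h_f = ΔP/(ρg) = 2.589e+06/(1024·9.81) = 257.7 m.

h_f ≈ 257.7 m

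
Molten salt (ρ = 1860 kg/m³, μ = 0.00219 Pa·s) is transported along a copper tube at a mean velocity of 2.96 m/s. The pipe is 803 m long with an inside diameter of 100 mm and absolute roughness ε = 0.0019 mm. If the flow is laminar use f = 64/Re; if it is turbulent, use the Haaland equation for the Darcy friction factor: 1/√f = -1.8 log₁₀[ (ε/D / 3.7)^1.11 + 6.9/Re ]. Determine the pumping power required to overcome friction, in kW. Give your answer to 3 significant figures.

P ≈ 22.8 kW

Reynolds number Re = ρVD/μ = 1860 · 2.96 · 0.1 / 0.00219 = 2.514e+05.
Re > 4000 → turbulent. Relative roughness ε/D = 1.9e-06/0.1 = 1.9e-05. Haaland: 1/√f = -1.8 log₁₀[(1.9e-05/3.7)^1.11 + 6.9/2.514e+05] = -1.8 log₁₀[1.34e-06 + 2.74e-05] = 8.173, so f = 0.01497.
Darcy-Weisbach: ΔP = f(L/D)(ρV²/2) = 0.01497·(803/0.1)·(1860·2.96²/2) = 0.01497·8030·8148 = 9.795e+05 Pa.
Q = V·A = 2.96·0.007854 = 0.02325 m³/s.
Pumping power P = QΔP = 0.02325·9.795e+05 = 22770 W = 22.8 kW.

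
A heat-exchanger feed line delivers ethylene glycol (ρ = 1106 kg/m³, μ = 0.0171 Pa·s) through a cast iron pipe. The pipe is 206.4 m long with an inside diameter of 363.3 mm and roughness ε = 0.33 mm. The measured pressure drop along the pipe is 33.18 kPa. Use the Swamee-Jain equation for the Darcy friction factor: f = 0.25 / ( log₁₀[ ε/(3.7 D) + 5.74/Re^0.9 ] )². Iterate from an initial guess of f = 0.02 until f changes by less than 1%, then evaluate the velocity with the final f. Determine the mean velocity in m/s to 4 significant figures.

V ≈ 2.100 m/s

Rearranging Darcy-Weisbach: V = √(2·ΔP·D/(f·L·ρ)). With ε/D = 0.00033/0.3633 = 0.000908, iterate starting from f = 0.02:
  f = 0.02 → V = √(2·3.318e+04·0.3633/(0.02·206.4·1106)) = 2.298 m/s; Re = ρVD/μ = 5.4e+04; f → 0.02366
  f = 0.02366 → V = 2.113 m/s; Re = 4.964e+04; f → 0.02394
  f = 0.02394 → V = 2.101 m/s; Re = 4.936e+04; f → 0.02396
Converged (Δf/f < 1%). With the final f = 0.02396: V = √(2·3.318e+04·0.3633/(0.02396·206.4·1106)) = 2.1 m/s.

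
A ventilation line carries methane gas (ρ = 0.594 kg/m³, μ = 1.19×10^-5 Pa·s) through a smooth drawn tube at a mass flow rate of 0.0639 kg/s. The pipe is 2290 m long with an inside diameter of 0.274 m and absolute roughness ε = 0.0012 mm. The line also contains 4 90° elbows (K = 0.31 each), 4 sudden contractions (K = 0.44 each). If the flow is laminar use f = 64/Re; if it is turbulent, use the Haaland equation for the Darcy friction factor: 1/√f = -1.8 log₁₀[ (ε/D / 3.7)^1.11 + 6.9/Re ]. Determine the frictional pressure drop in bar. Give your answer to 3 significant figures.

A = πD²/4 = π(0.274)²/4 = 0.05896 m²; mean velocity V = ṁ/(ρA) = 0.0639/(0.594 · 0.05896) = 1.824 m/s.
Reynolds number Re = ρVD/μ = 0.594 · 1.824 · 0.274 / 1.19e-05 = 2.495e+04.
Re > 4000 → turbulent. Relative roughness ε/D = 1.2e-06/0.274 = 4.38e-06. Haaland: 1/√f = -1.8 log₁₀[(4.38e-06/3.7)^1.11 + 6.9/2.495e+04] = -1.8 log₁₀[2.64e-07 + 0.000277] = 6.404, so f = 0.02438.
Total minor-loss coefficient ΣK = 4·0.31 + 4·0.44 = 3.
ΔP = [f·L/D + ΣK]·(ρV²/2) = [0.02438·2290/0.274 + 3]·(0.594·1.824²/2) = [203.8 + 3]·0.9886 = 204.4 Pa.
ΔP = 204.4 Pa = 0.00204 bar.

ΔP ≈ 0.00204 bar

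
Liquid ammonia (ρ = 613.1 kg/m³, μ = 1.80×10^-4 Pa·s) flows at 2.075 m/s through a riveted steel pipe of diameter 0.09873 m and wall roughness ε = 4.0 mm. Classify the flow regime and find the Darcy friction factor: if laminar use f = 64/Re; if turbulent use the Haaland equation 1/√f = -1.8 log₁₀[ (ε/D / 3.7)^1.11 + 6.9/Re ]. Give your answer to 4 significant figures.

f ≈ 0.06521

Re = ρVD/μ = 613.1·2.075·0.09873/0.00018 = 6.978e+05.
Re > 4000 → turbulent. ε/D = 0.004/0.09873 = 0.0405; Haaland: 1/√f = -1.8 log₁₀[0.00666 + 9.89e-06] = 3.916, so f = 0.06521.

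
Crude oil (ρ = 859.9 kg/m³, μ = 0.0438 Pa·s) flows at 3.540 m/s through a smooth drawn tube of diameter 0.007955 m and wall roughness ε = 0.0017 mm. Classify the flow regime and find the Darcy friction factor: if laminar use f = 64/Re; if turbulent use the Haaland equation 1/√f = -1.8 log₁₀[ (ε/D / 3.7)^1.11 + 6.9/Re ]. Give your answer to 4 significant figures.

f ≈ 0.1158

Re = ρVD/μ = 859.9·3.54·0.007955/0.0438 = 552.9.
Re < 2300 → laminar, so f = 64/Re = 0.1158 (roughness is irrelevant in laminar flow).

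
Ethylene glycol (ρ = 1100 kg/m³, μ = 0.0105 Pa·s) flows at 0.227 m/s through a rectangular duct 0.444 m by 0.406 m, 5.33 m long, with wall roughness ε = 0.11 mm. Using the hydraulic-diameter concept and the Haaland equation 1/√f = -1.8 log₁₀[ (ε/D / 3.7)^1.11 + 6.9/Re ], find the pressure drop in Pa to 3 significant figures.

Hydraulic diameter D_h = 4A/P = 4·(0.444·0.406)/(2·(0.444+0.406)) = 0.7211/1.7 = 0.4242 m.
Re = ρVD_h/μ = 1100·0.227·0.4242/0.0105 = 1.009e+04.
ε/D_h = 0.00011/0.4242 = 0.000259; Haaland gives 1/√f = -1.8 log₁₀[2.45e-05+0.000684] = 5.669, so f = 0.03111.
ΔP = f(L/D_h)(ρV²/2) = 0.03111·5.33/0.4242·28.34 = 11.08 Pa.

ΔP ≈ 11.1 Pa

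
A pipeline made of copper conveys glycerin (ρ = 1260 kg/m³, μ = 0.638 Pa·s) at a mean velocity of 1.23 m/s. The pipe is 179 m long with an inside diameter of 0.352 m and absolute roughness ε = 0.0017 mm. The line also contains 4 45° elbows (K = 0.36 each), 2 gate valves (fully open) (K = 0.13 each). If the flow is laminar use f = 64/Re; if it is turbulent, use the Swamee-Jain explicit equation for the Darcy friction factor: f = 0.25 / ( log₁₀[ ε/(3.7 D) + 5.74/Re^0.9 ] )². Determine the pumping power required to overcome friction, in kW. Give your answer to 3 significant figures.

P ≈ 4.54 kW

Reynolds number Re = ρVD/μ = 1260 · 1.23 · 0.352 / 0.638 = 855.1.
Re < 2300 → laminar flow, so f = 64/Re = 64/855.1 = 0.07485 (the turbulent correlation is not needed).
Total minor-loss coefficient ΣK = 4·0.36 + 2·0.13 = 1.7.
ΔP = [f·L/D + ΣK]·(ρV²/2) = [0.07485·179/0.352 + 1.7]·(1260·1.23²/2) = [38.06 + 1.7]·953.1 = 3.79e+04 Pa.
Q = V·A = 1.23·0.09731 = 0.1197 m³/s.
Pumping power P = QΔP = 0.1197·3.79e+04 = 4536 W = 4.54 kW.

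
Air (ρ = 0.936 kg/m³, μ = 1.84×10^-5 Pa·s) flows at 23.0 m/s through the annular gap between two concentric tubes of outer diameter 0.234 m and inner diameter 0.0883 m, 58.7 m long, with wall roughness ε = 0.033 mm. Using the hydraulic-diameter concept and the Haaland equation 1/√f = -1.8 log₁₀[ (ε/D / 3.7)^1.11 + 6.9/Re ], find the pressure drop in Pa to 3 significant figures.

Hydraulic diameter D_h = 4A/P = D_o - D_i = 0.234 - 0.0883 = 0.1457 m.
Re = ρVD_h/μ = 0.936·23·0.1457/1.84e-05 = 1.705e+05.
ε/D_h = 3.3e-05/0.1457 = 0.000226; Haaland gives 1/√f = -1.8 log₁₀[2.11e-05+4.05e-05] = 7.58, so f = 0.01741.
ΔP = f(L/D_h)(ρV²/2) = 0.01741·58.7/0.1457·247.6 = 1736 Pa.

ΔP ≈ 1740 Pa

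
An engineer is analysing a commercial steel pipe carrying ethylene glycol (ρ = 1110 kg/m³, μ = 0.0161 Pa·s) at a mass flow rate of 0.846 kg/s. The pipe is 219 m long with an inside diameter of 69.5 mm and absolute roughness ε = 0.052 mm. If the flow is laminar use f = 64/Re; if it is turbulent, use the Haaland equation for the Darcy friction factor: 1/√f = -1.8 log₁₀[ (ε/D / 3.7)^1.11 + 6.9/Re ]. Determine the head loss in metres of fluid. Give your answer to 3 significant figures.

A = πD²/4 = π(0.0695)²/4 = 0.003794 m²; mean velocity V = ṁ/(ρA) = 0.846/(1110 · 0.003794) = 0.2009 m/s.
Reynolds number Re = ρVD/μ = 1110 · 0.2009 · 0.0695 / 0.0161 = 962.7.
Re < 2300 → laminar flow, so f = 64/Re = 64/962.7 = 0.06648 (the turbulent correlation is not needed).
Darcy-Weisbach: ΔP = f(L/D)(ρV²/2) = 0.06648·(219/0.0695)·(1110·0.2009²/2) = 0.06648·3151·22.4 = 4693 Pa.
Head loss h_f = ΔP/(ρg) = 4693/(1110·9.81) = 0.431 m.

h_f ≈ 0.431 m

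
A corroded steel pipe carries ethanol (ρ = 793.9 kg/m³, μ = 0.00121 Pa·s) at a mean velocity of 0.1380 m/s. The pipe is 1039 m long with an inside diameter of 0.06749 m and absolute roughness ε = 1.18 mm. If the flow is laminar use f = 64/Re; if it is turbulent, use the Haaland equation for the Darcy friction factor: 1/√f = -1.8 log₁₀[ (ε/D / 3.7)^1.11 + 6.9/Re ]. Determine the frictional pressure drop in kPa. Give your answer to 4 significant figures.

Reynolds number Re = ρVD/μ = 793.9 · 0.138 · 0.06749 / 0.00121 = 6111.
Re > 4000 → turbulent. Relative roughness ε/D = 0.00118/0.06749 = 0.0175. Haaland: 1/√f = -1.8 log₁₀[(0.0175/3.7)^1.11 + 6.9/6111] = -1.8 log₁₀[0.00262 + 0.00113] = 4.367, so f = 0.05245.
Darcy-Weisbach: ΔP = f(L/D)(ρV²/2) = 0.05245·(1039/0.06749)·(793.9·0.138²/2) = 0.05245·1.539e+04·7.56 = 6104 Pa.
ΔP = 6104 Pa = 6.104 kPa.

ΔP ≈ 6.104 kPa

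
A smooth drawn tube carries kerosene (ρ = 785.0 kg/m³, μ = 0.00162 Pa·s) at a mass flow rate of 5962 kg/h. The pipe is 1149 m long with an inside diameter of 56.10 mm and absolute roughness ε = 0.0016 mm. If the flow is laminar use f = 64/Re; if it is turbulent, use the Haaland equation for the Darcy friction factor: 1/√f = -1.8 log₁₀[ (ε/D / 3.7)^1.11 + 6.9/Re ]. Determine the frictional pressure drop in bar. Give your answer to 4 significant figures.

ṁ = 5962 kg/h = 5962/3600 = 1.656 kg/s.
A = πD²/4 = π(0.0561)²/4 = 0.002472 m²; mean velocity V = ṁ/(ρA) = 1.656/(785 · 0.002472) = 0.8535 m/s.
Reynolds number Re = ρVD/μ = 785 · 0.8535 · 0.0561 / 0.00162 = 2.32e+04.
Re > 4000 → turbulent. Relative roughness ε/D = 1.6e-06/0.0561 = 2.85e-05. Haaland: 1/√f = -1.8 log₁₀[(2.85e-05/3.7)^1.11 + 6.9/2.32e+04] = -1.8 log₁₀[2.11e-06 + 0.000297] = 6.342, so f = 0.02486.
Darcy-Weisbach: ΔP = f(L/D)(ρV²/2) = 0.02486·(1149/0.0561)·(785·0.8535²/2) = 0.02486·2.048e+04·285.9 = 1.456e+05 Pa.
ΔP = 1.456e+05 Pa = 1.456 bar.

ΔP ≈ 1.456 bar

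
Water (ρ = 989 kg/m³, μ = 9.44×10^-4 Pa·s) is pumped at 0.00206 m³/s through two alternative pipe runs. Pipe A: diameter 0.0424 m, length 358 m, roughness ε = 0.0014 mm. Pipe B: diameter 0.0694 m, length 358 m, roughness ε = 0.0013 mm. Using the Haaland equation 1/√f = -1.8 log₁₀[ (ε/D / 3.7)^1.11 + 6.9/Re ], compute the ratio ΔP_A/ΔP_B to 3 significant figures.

ΔP_A/ΔP_B ≈ 10.6

Pipe A: V = Q/A = 0.00206/0.001412 = 1.459 m/s; Re = 6.481e+04; ε/D = 3.3e-05; Haaland → f = 0.01965; ΔP_A = f(L/D)(ρV²/2) = 1.747e+05 Pa.
Pipe B: V = Q/A = 0.00206/0.003783 = 0.5446 m/s; Re = 3.96e+04; ε/D = 1.87e-05; Haaland → f = 0.02188; ΔP_B = f(L/D)(ρV²/2) = 1.655e+04 Pa.
ΔP_A/ΔP_B = 1.747e+05/1.655e+04 = 10.6.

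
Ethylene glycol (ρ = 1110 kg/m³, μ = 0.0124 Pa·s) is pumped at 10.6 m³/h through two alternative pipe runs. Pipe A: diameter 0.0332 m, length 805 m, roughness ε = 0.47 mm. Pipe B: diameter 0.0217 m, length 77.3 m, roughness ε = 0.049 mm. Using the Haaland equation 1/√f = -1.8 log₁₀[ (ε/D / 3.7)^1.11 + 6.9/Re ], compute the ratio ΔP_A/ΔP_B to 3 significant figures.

ΔP_A/ΔP_B ≈ 1.88

Pipe A: V = Q/A = 0.002944/0.0008657 = 3.401 m/s; Re = 1.011e+04; ε/D = 0.0142; Haaland → f = 0.04711; ΔP_A = f(L/D)(ρV²/2) = 7.334e+06 Pa.
Pipe B: V = Q/A = 0.002944/0.0003698 = 7.961 m/s; Re = 1.547e+04; ε/D = 0.00226; Haaland → f = 0.03121; ΔP_B = f(L/D)(ρV²/2) = 3.911e+06 Pa.
ΔP_A/ΔP_B = 7.334e+06/3.911e+06 = 1.88.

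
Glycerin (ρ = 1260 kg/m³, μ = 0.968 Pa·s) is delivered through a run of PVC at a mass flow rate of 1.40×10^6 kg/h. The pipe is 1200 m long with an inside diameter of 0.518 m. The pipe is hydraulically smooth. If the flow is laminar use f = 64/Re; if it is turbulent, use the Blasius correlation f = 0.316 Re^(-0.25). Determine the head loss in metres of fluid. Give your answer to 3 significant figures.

h_f ≈ 16.4 m

ṁ = 1.40×10^6 kg/h = 1.40×10^6/3600 = 388.9 kg/s.
A = πD²/4 = π(0.518)²/4 = 0.2107 m²; mean velocity V = ṁ/(ρA) = 388.9/(1260 · 0.2107) = 1.465 m/s.
Reynolds number Re = ρVD/μ = 1260 · 1.465 · 0.518 / 0.968 = 987.5.
Re < 2300 → laminar flow, so f = 64/Re = 64/987.5 = 0.06481 (the turbulent correlation is not needed).
Darcy-Weisbach: ΔP = f(L/D)(ρV²/2) = 0.06481·(1200/0.518)·(1260·1.465²/2) = 0.06481·2317·1351 = 2.029e+05 Pa.
Head loss h_f = ΔP/(ρg) = 2.029e+05/(1260·9.81) = 16.4 m.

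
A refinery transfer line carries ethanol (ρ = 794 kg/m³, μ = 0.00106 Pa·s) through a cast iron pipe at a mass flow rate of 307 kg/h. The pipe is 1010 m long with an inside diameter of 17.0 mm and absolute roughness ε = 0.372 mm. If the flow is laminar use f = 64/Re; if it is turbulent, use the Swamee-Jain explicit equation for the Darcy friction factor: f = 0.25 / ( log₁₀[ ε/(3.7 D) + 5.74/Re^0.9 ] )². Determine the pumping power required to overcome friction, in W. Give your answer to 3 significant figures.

ṁ = 307 kg/h = 307/3600 = 0.08528 kg/s.
A = πD²/4 = π(0.017)²/4 = 0.000227 m²; mean velocity V = ṁ/(ρA) = 0.08528/(794 · 0.000227) = 0.4732 m/s.
Reynolds number Re = ρVD/μ = 794 · 0.4732 · 0.017 / 0.00106 = 6025.
Re > 4000 → turbulent. Relative roughness ε/D = 0.000372/0.017 = 0.0219. Swamee-Jain: f = 0.25/(log₁₀[0.0219/3.7 + 5.74/6025^0.9])² = 0.25/(log₁₀[0.00591 + 0.00227])² = 0.25/(-2.087)² = 0.05741.
Darcy-Weisbach: ΔP = f(L/D)(ρV²/2) = 0.05741·(1010/0.017)·(794·0.4732²/2) = 0.05741·5.941e+04·88.89 = 3.032e+05 Pa.
Q = ṁ/ρ = 0.08528/794 = 0.0001074 m³/s.
Pumping power P = QΔP = 0.0001074·3.032e+05 = 32.56 W = 32.6 W.

P ≈ 32.6 W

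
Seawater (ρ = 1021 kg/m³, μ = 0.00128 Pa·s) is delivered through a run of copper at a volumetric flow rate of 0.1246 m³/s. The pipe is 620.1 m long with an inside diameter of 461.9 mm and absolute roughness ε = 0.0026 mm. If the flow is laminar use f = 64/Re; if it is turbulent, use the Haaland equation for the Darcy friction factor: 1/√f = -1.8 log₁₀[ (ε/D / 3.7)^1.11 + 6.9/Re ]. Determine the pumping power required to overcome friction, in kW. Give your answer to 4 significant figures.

Cross-sectional area A = πD²/4 = π(0.4619)²/4 = 0.1676 m²; mean velocity V = Q/A = 0.1246/0.1676 = 0.7436 m/s.
Reynolds number Re = ρVD/μ = 1021 · 0.7436 · 0.4619 / 0.00128 = 2.74e+05.
Re > 4000 → turbulent. Relative roughness ε/D = 2.6e-06/0.4619 = 5.63e-06. Haaland: 1/√f = -1.8 log₁₀[(5.63e-06/3.7)^1.11 + 6.9/2.74e+05] = -1.8 log₁₀[3.49e-07 + 2.52e-05] = 8.267, so f = 0.01463.
Darcy-Weisbach: ΔP = f(L/D)(ρV²/2) = 0.01463·(620.1/0.4619)·(1021·0.7436²/2) = 0.01463·1342·282.3 = 5544 Pa.
Pumping power P = QΔP = 0.1246·5544 = 690.84 W = 0.6908 kW.

P ≈ 0.6908 kW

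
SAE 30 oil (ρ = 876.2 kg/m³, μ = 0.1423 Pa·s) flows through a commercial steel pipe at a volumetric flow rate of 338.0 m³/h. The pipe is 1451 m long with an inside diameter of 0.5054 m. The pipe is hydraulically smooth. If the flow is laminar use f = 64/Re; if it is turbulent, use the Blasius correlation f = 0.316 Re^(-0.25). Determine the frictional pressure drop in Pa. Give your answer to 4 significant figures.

Q = 338.0 m³/h = 338.0/3600 = 0.09389 m³/s.
Cross-sectional area A = πD²/4 = π(0.5054)²/4 = 0.2006 m²; mean velocity V = Q/A = 0.09389/0.2006 = 0.468 m/s.
Reynolds number Re = ρVD/μ = 876.2 · 0.468 · 0.5054 / 0.142 = 1456.
Re < 2300 → laminar flow, so f = 64/Re = 64/1456 = 0.04394 (the turbulent correlation is not needed).
Darcy-Weisbach: ΔP = f(L/D)(ρV²/2) = 0.04394·(1451/0.5054)·(876.2·0.468²/2) = 0.04394·2871·95.96 = 1.211e+04 Pa.

ΔP ≈ 12110 Pa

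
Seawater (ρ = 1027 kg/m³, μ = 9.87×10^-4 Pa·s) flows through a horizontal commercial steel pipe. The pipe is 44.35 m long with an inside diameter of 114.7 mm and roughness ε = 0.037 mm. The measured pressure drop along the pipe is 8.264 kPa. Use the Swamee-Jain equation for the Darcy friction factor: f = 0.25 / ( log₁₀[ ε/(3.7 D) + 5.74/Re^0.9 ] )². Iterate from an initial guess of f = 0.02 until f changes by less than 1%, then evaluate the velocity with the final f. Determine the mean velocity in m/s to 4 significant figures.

V ≈ 1.515 m/s

Rearranging Darcy-Weisbach: V = √(2·ΔP·D/(f·L·ρ)). With ε/D = 3.7e-05/0.1147 = 0.000323, iterate starting from f = 0.02:
  f = 0.02 → V = √(2·8264·0.1147/(0.02·44.35·1027)) = 1.443 m/s; Re = ρVD/μ = 1.722e+05; f → 0.01824
  f = 0.01824 → V = 1.511 m/s; Re = 1.803e+05; f → 0.01814
Converged (Δf/f < 1%). With the final f = 0.01814: V = √(2·8264·0.1147/(0.01814·44.35·1027)) = 1.515 m/s.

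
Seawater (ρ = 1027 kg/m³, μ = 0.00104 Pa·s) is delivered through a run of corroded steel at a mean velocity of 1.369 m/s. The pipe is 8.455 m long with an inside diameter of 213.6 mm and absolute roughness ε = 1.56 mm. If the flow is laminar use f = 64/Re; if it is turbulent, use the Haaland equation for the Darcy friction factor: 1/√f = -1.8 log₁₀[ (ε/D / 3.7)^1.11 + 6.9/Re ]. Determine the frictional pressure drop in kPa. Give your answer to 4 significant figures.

Reynolds number Re = ρVD/μ = 1027 · 1.369 · 0.2136 / 0.00104 = 2.888e+05.
Re > 4000 → turbulent. Relative roughness ε/D = 0.00156/0.2136 = 0.0073. Haaland: 1/√f = -1.8 log₁₀[(0.0073/3.7)^1.11 + 6.9/2.888e+05] = -1.8 log₁₀[0.000995 + 2.39e-05] = 5.385, so f = 0.03448.
Darcy-Weisbach: ΔP = f(L/D)(ρV²/2) = 0.03448·(8.455/0.2136)·(1027·1.369²/2) = 0.03448·39.58·962.4 = 1313 Pa.
ΔP = 1313 Pa = 1.313 kPa.

ΔP ≈ 1.313 kPa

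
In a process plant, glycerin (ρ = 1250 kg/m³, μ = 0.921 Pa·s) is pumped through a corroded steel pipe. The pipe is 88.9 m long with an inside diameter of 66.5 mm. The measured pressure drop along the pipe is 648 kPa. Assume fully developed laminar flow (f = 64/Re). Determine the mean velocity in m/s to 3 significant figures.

V ≈ 1.09 m/s

For laminar flow, f = 64/Re with Re = ρVD/μ, so Darcy-Weisbach reduces to ΔP = 32μLV/D². Solving for V: V = ΔP·D²/(32μL) = 6.48e+05·(0.0665)²/(32·0.921·88.9) = 1.094 m/s.
Check: Re = ρVD/μ = 1250·1.094·0.0665/0.921 = 98.71 < 2300, so the laminar assumption holds.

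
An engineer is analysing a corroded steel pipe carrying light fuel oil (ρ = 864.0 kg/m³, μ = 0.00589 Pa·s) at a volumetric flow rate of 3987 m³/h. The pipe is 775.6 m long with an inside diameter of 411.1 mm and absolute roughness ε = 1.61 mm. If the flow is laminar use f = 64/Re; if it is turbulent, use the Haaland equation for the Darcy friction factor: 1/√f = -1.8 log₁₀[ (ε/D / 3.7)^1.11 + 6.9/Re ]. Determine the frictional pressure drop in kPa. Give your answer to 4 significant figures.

ΔP ≈ 1617 kPa

Q = 3987 m³/h = 3987/3600 = 1.107 m³/s.
Cross-sectional area A = πD²/4 = π(0.4111)²/4 = 0.1327 m²; mean velocity V = Q/A = 1.107/0.1327 = 8.344 m/s.
Reynolds number Re = ρVD/μ = 864 · 8.344 · 0.4111 / 0.00589 = 5.032e+05.
Re > 4000 → turbulent. Relative roughness ε/D = 0.00161/0.4111 = 0.00392. Haaland: 1/√f = -1.8 log₁₀[(0.00392/3.7)^1.11 + 6.9/5.032e+05] = -1.8 log₁₀[0.000498 + 1.37e-05] = 5.923, so f = 0.0285.
Darcy-Weisbach: ΔP = f(L/D)(ρV²/2) = 0.0285·(775.6/0.4111)·(864·8.344²/2) = 0.0285·1887·3.007e+04 = 1.617e+06 Pa.
ΔP = 1.617e+06 Pa = 1617 kPa.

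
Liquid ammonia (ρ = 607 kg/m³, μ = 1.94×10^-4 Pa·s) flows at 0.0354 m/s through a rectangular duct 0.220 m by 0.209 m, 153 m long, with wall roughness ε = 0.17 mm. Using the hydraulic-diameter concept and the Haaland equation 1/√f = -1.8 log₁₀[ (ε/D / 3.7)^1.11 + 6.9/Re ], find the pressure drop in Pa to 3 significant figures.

Hydraulic diameter D_h = 4A/P = 4·(0.22·0.209)/(2·(0.22+0.209)) = 0.1839/0.858 = 0.2144 m.
Re = ρVD_h/μ = 607·0.0354·0.2144/0.000194 = 2.374e+04.
ε/D_h = 0.00017/0.2144 = 0.000793; Haaland gives 1/√f = -1.8 log₁₀[8.46e-05+0.000291] = 6.166, so f = 0.0263.
ΔP = f(L/D_h)(ρV²/2) = 0.0263·153/0.2144·0.3803 = 7.14 Pa.

ΔP ≈ 7.14 Pa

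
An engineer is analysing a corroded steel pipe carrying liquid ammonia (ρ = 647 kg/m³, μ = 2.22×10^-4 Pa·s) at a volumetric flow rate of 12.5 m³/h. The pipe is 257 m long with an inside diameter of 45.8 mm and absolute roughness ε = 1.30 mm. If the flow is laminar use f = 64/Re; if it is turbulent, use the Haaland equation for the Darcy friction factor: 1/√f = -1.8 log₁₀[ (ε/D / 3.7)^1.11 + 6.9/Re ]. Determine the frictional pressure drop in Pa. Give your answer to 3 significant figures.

Q = 12.5 m³/h = 12.5/3600 = 0.003472 m³/s.
Cross-sectional area A = πD²/4 = π(0.0458)²/4 = 0.001647 m²; mean velocity V = Q/A = 0.003472/0.001647 = 2.108 m/s.
Reynolds number Re = ρVD/μ = 647 · 2.108 · 0.0458 / 0.000222 = 2.813e+05.
Re > 4000 → turbulent. Relative roughness ε/D = 0.0013/0.0458 = 0.0284. Haaland: 1/√f = -1.8 log₁₀[(0.0284/3.7)^1.11 + 6.9/2.813e+05] = -1.8 log₁₀[0.00449 + 2.45e-05] = 4.222, so f = 0.05611.
Darcy-Weisbach: ΔP = f(L/D)(ρV²/2) = 0.05611·(257/0.0458)·(647·2.108²/2) = 0.05611·5611·1437 = 4.524e+05 Pa.

ΔP ≈ 452000 Pa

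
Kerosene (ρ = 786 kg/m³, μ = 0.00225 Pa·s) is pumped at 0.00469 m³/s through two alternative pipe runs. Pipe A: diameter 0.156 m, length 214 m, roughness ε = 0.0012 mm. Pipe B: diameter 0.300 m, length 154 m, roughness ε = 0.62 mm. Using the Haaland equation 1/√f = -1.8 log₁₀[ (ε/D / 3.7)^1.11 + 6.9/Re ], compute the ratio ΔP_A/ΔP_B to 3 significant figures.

ΔP_A/ΔP_B ≈ 28.6

Pipe A: V = Q/A = 0.00469/0.01911 = 0.2454 m/s; Re = 1.337e+04; ε/D = 7.69e-06; Haaland → f = 0.02857; ΔP_A = f(L/D)(ρV²/2) = 927.3 Pa.
Pipe B: V = Q/A = 0.00469/0.07069 = 0.06635 m/s; Re = 6953; ε/D = 0.00207; Haaland → f = 0.03651; ΔP_B = f(L/D)(ρV²/2) = 32.43 Pa.
ΔP_A/ΔP_B = 927.3/32.43 = 28.6.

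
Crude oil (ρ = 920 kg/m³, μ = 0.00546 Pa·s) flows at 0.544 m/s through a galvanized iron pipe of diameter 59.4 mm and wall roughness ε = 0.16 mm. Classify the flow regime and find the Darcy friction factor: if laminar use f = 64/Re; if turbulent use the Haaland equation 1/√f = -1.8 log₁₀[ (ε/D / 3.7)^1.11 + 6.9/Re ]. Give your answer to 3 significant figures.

f ≈ 0.0395

Re = ρVD/μ = 920·0.544·0.0594/0.00546 = 5445.
Re > 4000 → turbulent. ε/D = 0.00016/0.0594 = 0.00269; Haaland: 1/√f = -1.8 log₁₀[0.000329 + 0.00127] = 5.034, so f = 0.03945.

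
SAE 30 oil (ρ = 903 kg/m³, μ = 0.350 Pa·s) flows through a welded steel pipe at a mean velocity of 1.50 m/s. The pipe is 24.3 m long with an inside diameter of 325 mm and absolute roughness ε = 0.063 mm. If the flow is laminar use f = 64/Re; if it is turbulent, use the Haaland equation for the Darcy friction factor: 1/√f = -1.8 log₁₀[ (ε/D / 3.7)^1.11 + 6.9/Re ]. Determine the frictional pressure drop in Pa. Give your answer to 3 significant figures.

ΔP ≈ 3860 Pa

Reynolds number Re = ρVD/μ = 903 · 1.5 · 0.325 / 0.35 = 1258.
Re < 2300 → laminar flow, so f = 64/Re = 64/1258 = 0.05088 (the turbulent correlation is not needed).
Darcy-Weisbach: ΔP = f(L/D)(ρV²/2) = 0.05088·(24.3/0.325)·(903·1.5²/2) = 0.05088·74.77·1016 = 3865 Pa.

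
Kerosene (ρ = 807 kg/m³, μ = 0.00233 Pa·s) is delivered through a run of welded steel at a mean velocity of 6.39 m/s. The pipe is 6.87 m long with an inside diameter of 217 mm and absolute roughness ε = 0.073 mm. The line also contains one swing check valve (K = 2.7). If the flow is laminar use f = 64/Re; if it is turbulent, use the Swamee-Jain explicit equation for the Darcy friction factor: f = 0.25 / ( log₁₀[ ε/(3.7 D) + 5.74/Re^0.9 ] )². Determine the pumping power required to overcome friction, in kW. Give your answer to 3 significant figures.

P ≈ 12.6 kW

Reynolds number Re = ρVD/μ = 807 · 6.39 · 0.217 / 0.00233 = 4.803e+05.
Re > 4000 → turbulent. Relative roughness ε/D = 7.3e-05/0.217 = 0.000336. Swamee-Jain: f = 0.25/(log₁₀[0.000336/3.7 + 5.74/4.803e+05^0.9])² = 0.25/(log₁₀[9.09e-05 + 4.42e-05])² = 0.25/(-3.869)² = 0.0167.
Total minor-loss coefficient ΣK = 1·2.7 = 2.7.
ΔP = [f·L/D + ΣK]·(ρV²/2) = [0.0167·6.87/0.217 + 2.7]·(807·6.39²/2) = [0.5287 + 2.7]·1.648e+04 = 5.319e+04 Pa.
Q = V·A = 6.39·0.03698 = 0.2363 m³/s.
Pumping power P = QΔP = 0.2363·5.319e+04 = 12570 W = 12.6 kW.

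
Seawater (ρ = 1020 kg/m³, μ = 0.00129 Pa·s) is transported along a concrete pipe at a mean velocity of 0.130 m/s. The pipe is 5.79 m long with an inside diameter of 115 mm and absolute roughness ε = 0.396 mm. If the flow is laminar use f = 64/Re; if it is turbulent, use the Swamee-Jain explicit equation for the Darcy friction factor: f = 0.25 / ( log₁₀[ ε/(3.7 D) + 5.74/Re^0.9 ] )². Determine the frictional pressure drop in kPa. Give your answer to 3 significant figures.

Reynolds number Re = ρVD/μ = 1020 · 0.13 · 0.115 / 0.00129 = 1.182e+04.
Re > 4000 → turbulent. Relative roughness ε/D = 0.000396/0.115 = 0.00344. Swamee-Jain: f = 0.25/(log₁₀[0.00344/3.7 + 5.74/1.182e+04^0.9])² = 0.25/(log₁₀[0.000931 + 0.00124])² = 0.25/(-2.663)² = 0.03524.
Darcy-Weisbach: ΔP = f(L/D)(ρV²/2) = 0.03524·(5.79/0.115)·(1020·0.13²/2) = 0.03524·50.35·8.619 = 15.29 Pa.
ΔP = 15.29 Pa = 0.0153 kPa.

ΔP ≈ 0.0153 kPa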